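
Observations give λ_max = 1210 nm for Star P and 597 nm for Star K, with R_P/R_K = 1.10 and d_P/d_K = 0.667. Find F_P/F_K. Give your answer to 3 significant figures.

Wien's law: T_P/T_K = λ_K/λ_P = 597/1210 = 0.4934.
L_P/L_K = (R_P/R_K)²(T_P/T_K)⁴ = (1.10)²(0.4934)⁴ = 0.07170.
F_P/F_K = (L_P/L_K)/(d_P/d_K)² = 0.07170/(0.667)² = 0.1612.

0.161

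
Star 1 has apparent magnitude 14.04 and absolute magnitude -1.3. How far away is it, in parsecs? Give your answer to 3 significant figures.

1.17×10^4 pc

m − M = 5 log₁₀(d/10 pc)
14.04 − (-1.3) = 15.34 = 5 log₁₀(d/10)
d = 10 × 10^(15.34/5) = 10 × 10^3.068 = 1.169×10^4 pc.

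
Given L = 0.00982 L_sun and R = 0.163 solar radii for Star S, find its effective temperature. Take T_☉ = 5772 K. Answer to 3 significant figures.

4.50×10^3 K

T/T_☉ = (L/L_☉)^(1/4) / (R/R_☉)^(1/2)
T = 5772 × (0.00982)^(1/4) / √(0.163) = 5772 × 0.3148 / 0.4037 = 4500 K.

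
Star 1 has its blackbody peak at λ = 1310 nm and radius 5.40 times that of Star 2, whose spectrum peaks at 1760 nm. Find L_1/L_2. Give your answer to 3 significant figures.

Wien's law gives T ∝ 1/λ_max, so T_1/T_2 = λ_2/λ_1 = 1760/1310 = 1.344.
Then L ∝ R²T⁴ gives L_1/L_2 = (5.40)² × (1.344)⁴ = 29.16 × 3.258 = 95.01.

95.0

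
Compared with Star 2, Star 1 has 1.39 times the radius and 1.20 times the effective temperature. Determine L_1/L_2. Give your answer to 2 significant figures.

4.0

From the Stefan–Boltzmann law, L ∝ R²T⁴, so
L_1/L_2 = (R_1/R_2)² (T_1/T_2)⁴ = (1.39)² × (1.20)⁴ = 1.932 × 2.074 = 4.006.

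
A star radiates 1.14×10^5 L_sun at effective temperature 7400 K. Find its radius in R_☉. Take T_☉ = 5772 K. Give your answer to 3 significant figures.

R/R_☉ = √(L/L_☉) / (T/T_☉)² = √(1.14×10^5) / (1.282)²
       = 337.6 / 1.644 = 205.4.

205 R_☉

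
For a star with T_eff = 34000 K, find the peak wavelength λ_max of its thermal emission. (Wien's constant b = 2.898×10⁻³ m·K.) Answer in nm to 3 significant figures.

85.2 nm

λ_max = b/T = 2.898×10⁻³ / 34000 = 8.52×10^-8 m = 85.24 nm.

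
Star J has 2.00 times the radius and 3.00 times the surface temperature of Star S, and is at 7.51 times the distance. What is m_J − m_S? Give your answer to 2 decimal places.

-1.90

L_J/L_S = (2.00)²(3.00)⁴ = 324.0.
F_J/F_S = (L_J/L_S)/(d_J/d_S)² = 324.0/56.40 = 5.745.
m_J − m_S = −2.5 log₁₀(5.745) = -1.90.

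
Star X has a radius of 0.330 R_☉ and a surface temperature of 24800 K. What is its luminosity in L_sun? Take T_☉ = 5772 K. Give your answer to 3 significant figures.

L/L_☉ = (R/R_☉)² (T/T_☉)⁴ = (0.330)² × (24800/5772)⁴
       = 0.1089 × (4.297)⁴ = 0.1089 × 340.8 = 37.11.

37.1 L_sun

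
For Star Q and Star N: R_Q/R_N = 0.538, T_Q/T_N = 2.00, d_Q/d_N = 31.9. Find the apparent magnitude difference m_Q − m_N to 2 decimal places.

L_Q/L_N = (0.538)²(2.00)⁴ = 4.631.
F_Q/F_N = (L_Q/L_N)/(d_Q/d_N)² = 4.631/1018 = 0.004551.
m_Q − m_N = −2.5 log₁₀(0.004551) = 5.85.

5.85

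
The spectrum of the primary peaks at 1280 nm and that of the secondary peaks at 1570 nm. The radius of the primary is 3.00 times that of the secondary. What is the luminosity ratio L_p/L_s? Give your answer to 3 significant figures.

Wien's law gives T ∝ 1/λ_max, so T_p/T_s = λ_s/λ_p = 1570/1280 = 1.227.
Then L ∝ R²T⁴ gives L_p/L_s = (3.00)² × (1.227)⁴ = 9.000 × 2.263 = 20.37.

20.4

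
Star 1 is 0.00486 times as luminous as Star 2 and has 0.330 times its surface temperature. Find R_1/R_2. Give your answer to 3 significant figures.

L ∝ R²T⁴ gives R ∝ √L / T², so
R_1/R_2 = √(0.00486) / (0.330)² = 0.06971 / 0.1089 = 0.6402.

0.640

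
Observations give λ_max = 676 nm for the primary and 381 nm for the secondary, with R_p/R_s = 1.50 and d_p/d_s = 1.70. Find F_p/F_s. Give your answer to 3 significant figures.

0.0786

Wien's law: T_p/T_s = λ_s/λ_p = 381/676 = 0.5636.
L_p/L_s = (R_p/R_s)²(T_p/T_s)⁴ = (1.50)²(0.5636)⁴ = 0.2270.
F_p/F_s = (L_p/L_s)/(d_p/d_s)² = 0.2270/(1.70)² = 0.07856.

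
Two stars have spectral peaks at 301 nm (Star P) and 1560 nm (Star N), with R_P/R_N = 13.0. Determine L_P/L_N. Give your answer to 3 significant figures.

Wien's law gives T ∝ 1/λ_max, so T_P/T_N = λ_N/λ_P = 1560/301 = 5.183.
Then L ∝ R²T⁴ gives L_P/L_N = (13.0)² × (5.183)⁴ = 169.0 × 721.5 = 1.219×10^5.

1.22×10^5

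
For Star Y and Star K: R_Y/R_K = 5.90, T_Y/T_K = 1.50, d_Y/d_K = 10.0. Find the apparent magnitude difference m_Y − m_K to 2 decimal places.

-0.62

L_Y/L_K = (5.90)²(1.50)⁴ = 176.2.
F_Y/F_K = (L_Y/L_K)/(d_Y/d_K)² = 176.2/100.0 = 1.762.
m_Y − m_K = −2.5 log₁₀(1.762) = -0.62.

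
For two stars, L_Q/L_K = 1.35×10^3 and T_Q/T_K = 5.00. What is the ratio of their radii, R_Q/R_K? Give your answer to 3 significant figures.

L ∝ R²T⁴ gives R ∝ √L / T², so
R_Q/R_K = √(1.35×10^3) / (5.00)² = 36.74 / 25.00 = 1.470.

1.47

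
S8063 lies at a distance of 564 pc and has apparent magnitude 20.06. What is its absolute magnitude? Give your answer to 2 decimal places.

11.30

M = m − 5 log₁₀(d/10 pc) = 20.06 − 5 log₁₀(564/10)
  = 20.06 − 5 × 1.751 = 20.06 − 8.76 = 11.30.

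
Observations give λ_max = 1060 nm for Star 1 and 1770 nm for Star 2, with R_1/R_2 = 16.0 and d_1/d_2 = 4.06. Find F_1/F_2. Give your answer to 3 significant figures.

121

Wien's law: T_1/T_2 = λ_2/λ_1 = 1770/1060 = 1.670.
L_1/L_2 = (R_1/R_2)²(T_1/T_2)⁴ = (16.0)²(1.670)⁴ = 1990.
F_1/F_2 = (L_1/L_2)/(d_1/d_2)² = 1990/(4.06)² = 120.7.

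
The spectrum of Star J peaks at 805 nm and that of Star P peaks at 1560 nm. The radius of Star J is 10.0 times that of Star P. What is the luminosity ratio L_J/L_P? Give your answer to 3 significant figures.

Wien's law gives T ∝ 1/λ_max, so T_J/T_P = λ_P/λ_J = 1560/805 = 1.938.
Then L ∝ R²T⁴ gives L_J/L_P = (10.0)² × (1.938)⁴ = 100.0 × 14.10 = 1410.

1.41×10^3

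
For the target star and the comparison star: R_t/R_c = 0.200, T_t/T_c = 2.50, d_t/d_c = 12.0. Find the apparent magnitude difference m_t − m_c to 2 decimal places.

4.91

L_t/L_c = (0.200)²(2.50)⁴ = 1.563.
F_t/F_c = (L_t/L_c)/(d_t/d_c)² = 1.563/144.0 = 0.01085.
m_t − m_c = −2.5 log₁₀(0.01085) = 4.91.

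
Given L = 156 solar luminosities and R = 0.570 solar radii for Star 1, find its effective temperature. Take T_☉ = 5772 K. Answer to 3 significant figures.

2.70×10^4 K

T/T_☉ = (L/L_☉)^(1/4) / (R/R_☉)^(1/2)
T = 5772 × (156)^(1/4) / √(0.570) = 5772 × 3.534 / 0.7550 = 2.702×10^4 K.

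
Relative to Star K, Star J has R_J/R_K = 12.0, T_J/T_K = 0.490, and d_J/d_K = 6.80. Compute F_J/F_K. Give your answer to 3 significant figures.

L_J/L_K = (R_J/R_K)²(T_J/T_K)⁴ = (12.0)² × (0.490)⁴ = 8.301.
F_J/F_K = (L_J/L_K)/(d_J/d_K)² = 8.301 / (6.80)² = 0.1795.

0.180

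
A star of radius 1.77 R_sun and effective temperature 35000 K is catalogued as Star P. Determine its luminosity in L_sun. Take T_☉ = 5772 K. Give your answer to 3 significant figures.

L/L_☉ = (R/R_☉)² (T/T_☉)⁴ = (1.77)² × (35000/5772)⁴
       = 3.133 × (6.064)⁴ = 3.133 × 1352 = 4236.

4.24×10^3 L_sun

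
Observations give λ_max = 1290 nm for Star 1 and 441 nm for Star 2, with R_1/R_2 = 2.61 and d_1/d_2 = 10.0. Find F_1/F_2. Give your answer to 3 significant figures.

9.30×10^-4

Wien's law: T_1/T_2 = λ_2/λ_1 = 441/1290 = 0.3419.
L_1/L_2 = (R_1/R_2)²(T_1/T_2)⁴ = (2.61)²(0.3419)⁴ = 0.09304.
F_1/F_2 = (L_1/L_2)/(d_1/d_2)² = 0.09304/(10.0)² = 9.304×10^-4.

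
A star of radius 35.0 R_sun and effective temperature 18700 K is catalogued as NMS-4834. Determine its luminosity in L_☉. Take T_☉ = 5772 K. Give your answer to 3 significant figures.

L/L_☉ = (R/R_☉)² (T/T_☉)⁴ = (35.0)² × (18700/5772)⁴
       = 1225 × (3.240)⁴ = 1225 × 110.2 = 1.350×10^5.

1.35×10^5 L_☉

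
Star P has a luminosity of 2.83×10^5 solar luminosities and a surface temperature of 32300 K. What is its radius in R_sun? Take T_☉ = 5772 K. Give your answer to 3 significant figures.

R/R_☉ = √(L/L_☉) / (T/T_☉)² = √(2.83×10^5) / (5.596)²
       = 532.0 / 31.31 = 16.99.

17.0 R_sun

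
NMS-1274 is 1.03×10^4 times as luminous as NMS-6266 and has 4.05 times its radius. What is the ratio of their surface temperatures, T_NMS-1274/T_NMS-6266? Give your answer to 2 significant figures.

L ∝ R²T⁴ gives T ∝ (L/R²)^(1/4), so
T_NMS-1274/T_NMS-6266 = (1.03×10^4 / 4.05²)^(1/4) = (628.0)^(1/4) = 5.006.

5.0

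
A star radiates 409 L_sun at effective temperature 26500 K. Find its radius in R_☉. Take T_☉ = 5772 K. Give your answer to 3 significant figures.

0.959 R_☉

R/R_☉ = √(L/L_☉) / (T/T_☉)² = √(409) / (4.591)²
       = 20.22 / 21.08 = 0.9595.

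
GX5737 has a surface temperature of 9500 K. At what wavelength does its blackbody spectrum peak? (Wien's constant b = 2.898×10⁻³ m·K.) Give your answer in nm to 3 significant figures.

λ_max = b/T = 2.898×10⁻³ / 9500 = 3.05×10^-7 m = 305.1 nm.

305 nm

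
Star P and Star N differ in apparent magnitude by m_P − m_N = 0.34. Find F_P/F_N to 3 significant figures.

F_P/F_N = 10^(−(m_P − m_N)/2.5) = 10^(-0.34/2.5) = 10^-0.136 = 0.7311.

0.731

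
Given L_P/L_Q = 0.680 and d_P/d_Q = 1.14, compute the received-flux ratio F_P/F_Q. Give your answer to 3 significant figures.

F = L/(4πd²), so F_P/F_Q = (L_P/L_Q) / (d_P/d_Q)²
= 0.680 / (1.14)² = 0.680 / 1.300 = 0.5232.

0.523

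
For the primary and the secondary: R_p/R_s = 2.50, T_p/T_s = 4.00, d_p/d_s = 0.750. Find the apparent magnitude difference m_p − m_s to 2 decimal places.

L_p/L_s = (2.50)²(4.00)⁴ = 1600.
F_p/F_s = (L_p/L_s)/(d_p/d_s)² = 1600/0.5625 = 2844.
m_p − m_s = −2.5 log₁₀(2844) = -8.63.

-8.63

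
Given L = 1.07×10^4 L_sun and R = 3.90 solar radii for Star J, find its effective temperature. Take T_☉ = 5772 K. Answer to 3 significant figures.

2.97×10^4 K

T/T_☉ = (L/L_☉)^(1/4) / (R/R_☉)^(1/2)
T = 5772 × (1.07×10^4)^(1/4) / √(3.90) = 5772 × 10.17 / 1.975 = 2.973×10^4 K.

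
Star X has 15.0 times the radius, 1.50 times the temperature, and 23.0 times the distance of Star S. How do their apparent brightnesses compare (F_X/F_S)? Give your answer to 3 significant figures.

L_X/L_S = (R_X/R_S)²(T_X/T_S)⁴ = (15.0)² × (1.50)⁴ = 1139.
F_X/F_S = (L_X/L_S)/(d_X/d_S)² = 1139 / (23.0)² = 2.153.

2.15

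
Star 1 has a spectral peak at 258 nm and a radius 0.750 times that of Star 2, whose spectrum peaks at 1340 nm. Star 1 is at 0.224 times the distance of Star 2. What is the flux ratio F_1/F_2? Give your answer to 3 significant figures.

8.16×10^3

Wien's law: T_1/T_2 = λ_2/λ_1 = 1340/258 = 5.194.
L_1/L_2 = (R_1/R_2)²(T_1/T_2)⁴ = (0.750)²(5.194)⁴ = 409.3.
F_1/F_2 = (L_1/L_2)/(d_1/d_2)² = 409.3/(0.224)² = 8158.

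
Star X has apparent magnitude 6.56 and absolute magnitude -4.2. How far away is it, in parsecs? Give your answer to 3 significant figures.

m − M = 5 log₁₀(d/10 pc)
6.56 − (-4.2) = 10.76 = 5 log₁₀(d/10)
d = 10 × 10^(10.76/5) = 10 × 10^2.152 = 1419 pc.

1.42×10^3 pc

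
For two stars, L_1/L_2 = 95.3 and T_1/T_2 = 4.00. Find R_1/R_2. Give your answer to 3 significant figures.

0.610

L ∝ R²T⁴ gives R ∝ √L / T², so
R_1/R_2 = √(95.3) / (4.00)² = 9.762 / 16.00 = 0.6101.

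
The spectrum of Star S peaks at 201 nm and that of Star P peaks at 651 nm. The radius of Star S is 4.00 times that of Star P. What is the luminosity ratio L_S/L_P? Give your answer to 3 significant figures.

Wien's law gives T ∝ 1/λ_max, so T_S/T_P = λ_P/λ_S = 651/201 = 3.239.
Then L ∝ R²T⁴ gives L_S/L_P = (4.00)² × (3.239)⁴ = 16.00 × 110.0 = 1761.

1.76×10^3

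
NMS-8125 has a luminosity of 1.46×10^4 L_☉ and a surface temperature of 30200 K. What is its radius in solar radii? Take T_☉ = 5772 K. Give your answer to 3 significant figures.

R/R_☉ = √(L/L_☉) / (T/T_☉)² = √(1.46×10^4) / (5.232)²
       = 120.8 / 27.38 = 4.414.

4.41 solar radii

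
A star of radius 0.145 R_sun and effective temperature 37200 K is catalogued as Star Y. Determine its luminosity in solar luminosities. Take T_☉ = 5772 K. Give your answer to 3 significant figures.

L/L_☉ = (R/R_☉)² (T/T_☉)⁴ = (0.145)² × (37200/5772)⁴
       = 0.02102 × (6.445)⁴ = 0.02102 × 1725 = 36.27.

36.3 solar luminosities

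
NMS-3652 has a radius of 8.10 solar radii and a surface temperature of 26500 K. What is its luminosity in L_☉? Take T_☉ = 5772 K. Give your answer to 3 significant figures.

2.92×10^4 L_☉

L/L_☉ = (R/R_☉)² (T/T_☉)⁴ = (8.10)² × (26500/5772)⁴
       = 65.61 × (4.591)⁴ = 65.61 × 444.3 = 2.915×10^4.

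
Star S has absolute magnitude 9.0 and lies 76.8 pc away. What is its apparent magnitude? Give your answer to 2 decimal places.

13.43

m = M + 5 log₁₀(d/10 pc) = 9.0 + 5 log₁₀(76.8/10)
  = 9.0 + 5 × 0.885 = 9.0 + 4.43 = 13.43.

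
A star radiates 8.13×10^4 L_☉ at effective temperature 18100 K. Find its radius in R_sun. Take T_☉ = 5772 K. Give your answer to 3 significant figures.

R/R_☉ = √(L/L_☉) / (T/T_☉)² = √(8.13×10^4) / (3.136)²
       = 285.1 / 9.833 = 29.00.

29.0 R_sun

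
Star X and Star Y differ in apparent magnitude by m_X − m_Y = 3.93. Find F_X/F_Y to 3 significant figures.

F_X/F_Y = 10^(−(m_X − m_Y)/2.5) = 10^(-3.93/2.5) = 10^-1.572 = 0.02679.

0.0268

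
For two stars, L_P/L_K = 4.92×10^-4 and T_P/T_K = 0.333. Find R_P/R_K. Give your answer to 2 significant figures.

0.20

L ∝ R²T⁴ gives R ∝ √L / T², so
R_P/R_K = √(4.92×10^-4) / (0.333)² = 0.02218 / 0.1109 = 0.2000.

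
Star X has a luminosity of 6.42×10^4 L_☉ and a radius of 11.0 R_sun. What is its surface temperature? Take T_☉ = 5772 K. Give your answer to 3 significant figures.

T/T_☉ = (L/L_☉)^(1/4) / (R/R_☉)^(1/2)
T = 5772 × (6.42×10^4)^(1/4) / √(11.0) = 5772 × 15.92 / 3.317 = 2.770×10^4 K.

2.77×10^4 K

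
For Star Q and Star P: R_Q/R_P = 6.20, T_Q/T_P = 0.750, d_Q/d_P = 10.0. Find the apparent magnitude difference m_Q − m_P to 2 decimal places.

2.29

L_Q/L_P = (6.20)²(0.750)⁴ = 12.16.
F_Q/F_P = (L_Q/L_P)/(d_Q/d_P)² = 12.16/100.0 = 0.1216.
m_Q − m_P = −2.5 log₁₀(0.1216) = 2.29.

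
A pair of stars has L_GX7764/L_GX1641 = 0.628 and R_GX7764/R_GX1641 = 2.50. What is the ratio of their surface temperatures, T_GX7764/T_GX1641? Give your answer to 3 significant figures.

L ∝ R²T⁴ gives T ∝ (L/R²)^(1/4), so
T_GX7764/T_GX1641 = (0.628 / 2.50²)^(1/4) = (0.1005)^(1/4) = 0.5630.

0.563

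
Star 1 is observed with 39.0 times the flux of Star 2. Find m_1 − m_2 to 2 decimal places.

-3.98

m_1 − m_2 = −2.5 log₁₀(F_1/F_2) = −2.5 log₁₀(39.0) = −2.5 × (1.591) = -3.978.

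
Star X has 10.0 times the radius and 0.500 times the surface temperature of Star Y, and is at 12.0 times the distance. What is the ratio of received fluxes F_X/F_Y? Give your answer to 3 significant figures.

0.0434

L_X/L_Y = (R_X/R_Y)²(T_X/T_Y)⁴ = (10.0)² × (0.500)⁴ = 6.250.
F_X/F_Y = (L_X/L_Y)/(d_X/d_Y)² = 6.250 / (12.0)² = 0.04340.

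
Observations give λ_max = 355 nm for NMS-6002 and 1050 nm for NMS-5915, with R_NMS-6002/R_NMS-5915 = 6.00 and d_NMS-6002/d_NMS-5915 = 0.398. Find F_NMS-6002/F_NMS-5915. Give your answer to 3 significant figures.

1.74×10^4

Wien's law: T_NMS-6002/T_NMS-5915 = λ_NMS-5915/λ_NMS-6002 = 1050/355 = 2.958.
L_NMS-6002/L_NMS-5915 = (R_NMS-6002/R_NMS-5915)²(T_NMS-6002/T_NMS-5915)⁴ = (6.00)²(2.958)⁴ = 2755.
F_NMS-6002/F_NMS-5915 = (L_NMS-6002/L_NMS-5915)/(d_NMS-6002/d_NMS-5915)² = 2755/(0.398)² = 1.739×10^4.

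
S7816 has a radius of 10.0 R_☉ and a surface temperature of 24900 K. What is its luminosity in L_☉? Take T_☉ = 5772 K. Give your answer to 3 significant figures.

3.46×10^4 L_☉

L/L_☉ = (R/R_☉)² (T/T_☉)⁴ = (10.0)² × (24900/5772)⁴
       = 100.0 × (4.314)⁴ = 100.0 × 346.3 = 3.463×10^4.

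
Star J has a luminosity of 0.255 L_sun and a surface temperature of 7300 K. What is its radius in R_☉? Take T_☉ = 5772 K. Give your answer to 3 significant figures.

0.316 R_☉

R/R_☉ = √(L/L_☉) / (T/T_☉)² = √(0.255) / (1.265)²
       = 0.5050 / 1.600 = 0.3157.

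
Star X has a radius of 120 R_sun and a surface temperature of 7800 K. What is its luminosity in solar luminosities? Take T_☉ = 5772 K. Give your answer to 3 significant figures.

4.80×10^4 solar luminosities

L/L_☉ = (R/R_☉)² (T/T_☉)⁴ = (120)² × (7800/5772)⁴
       = 1.440×10^4 × (1.351)⁴ = 1.440×10^4 × 3.335 = 4.802×10^4.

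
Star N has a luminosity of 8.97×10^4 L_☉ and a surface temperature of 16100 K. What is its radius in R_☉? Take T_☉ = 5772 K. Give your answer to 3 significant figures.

38.5 R_☉

R/R_☉ = √(L/L_☉) / (T/T_☉)² = √(8.97×10^4) / (2.789)²
       = 299.5 / 7.780 = 38.49.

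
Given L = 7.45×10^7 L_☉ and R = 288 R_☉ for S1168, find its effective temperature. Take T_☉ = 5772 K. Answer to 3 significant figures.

T/T_☉ = (L/L_☉)^(1/4) / (R/R_☉)^(1/2)
T = 5772 × (7.45×10^7)^(1/4) / √(288) = 5772 × 92.90 / 16.97 = 3.160×10^4 K.

3.16×10^4 K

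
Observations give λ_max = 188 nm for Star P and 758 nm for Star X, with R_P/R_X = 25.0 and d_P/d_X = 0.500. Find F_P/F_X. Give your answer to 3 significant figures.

6.61×10^5

Wien's law: T_P/T_X = λ_X/λ_P = 758/188 = 4.032.
L_P/L_X = (R_P/R_X)²(T_P/T_X)⁴ = (25.0)²(4.032)⁴ = 1.652×10^5.
F_P/F_X = (L_P/L_X)/(d_P/d_X)² = 1.652×10^5/(0.500)² = 6.607×10^5.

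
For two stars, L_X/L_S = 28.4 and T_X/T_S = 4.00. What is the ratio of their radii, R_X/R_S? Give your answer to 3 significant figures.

L ∝ R²T⁴ gives R ∝ √L / T², so
R_X/R_S = √(28.4) / (4.00)² = 5.329 / 16.00 = 0.3331.

0.333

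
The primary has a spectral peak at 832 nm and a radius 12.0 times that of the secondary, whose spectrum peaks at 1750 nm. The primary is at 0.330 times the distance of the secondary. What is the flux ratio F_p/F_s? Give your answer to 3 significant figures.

Wien's law: T_p/T_s = λ_s/λ_p = 1750/832 = 2.103.
L_p/L_s = (R_p/R_s)²(T_p/T_s)⁴ = (12.0)²(2.103)⁴ = 2819.
F_p/F_s = (L_p/L_s)/(d_p/d_s)² = 2819/(0.330)² = 2.588×10^4.

2.59×10^4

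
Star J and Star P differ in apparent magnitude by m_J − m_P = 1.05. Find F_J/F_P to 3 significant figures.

F_J/F_P = 10^(−(m_J − m_P)/2.5) = 10^(-1.05/2.5) = 10^-0.420 = 0.3802.

0.380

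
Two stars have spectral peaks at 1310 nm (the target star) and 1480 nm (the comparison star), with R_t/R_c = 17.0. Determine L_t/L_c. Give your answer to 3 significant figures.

471

Wien's law gives T ∝ 1/λ_max, so T_t/T_c = λ_c/λ_t = 1480/1310 = 1.130.
Then L ∝ R²T⁴ gives L_t/L_c = (17.0)² × (1.130)⁴ = 289.0 × 1.629 = 470.8.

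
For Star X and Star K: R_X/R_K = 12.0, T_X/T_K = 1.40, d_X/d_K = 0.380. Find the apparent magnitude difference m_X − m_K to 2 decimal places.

-8.96

L_X/L_K = (12.0)²(1.40)⁴ = 553.2.
F_X/F_K = (L_X/L_K)/(d_X/d_K)² = 553.2/0.1444 = 3831.
m_X − m_K = −2.5 log₁₀(3831) = -8.96.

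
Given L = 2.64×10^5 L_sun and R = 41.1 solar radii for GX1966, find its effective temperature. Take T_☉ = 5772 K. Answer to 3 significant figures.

2.04×10^4 K

T/T_☉ = (L/L_☉)^(1/4) / (R/R_☉)^(1/2)
T = 5772 × (2.64×10^5)^(1/4) / √(41.1) = 5772 × 22.67 / 6.411 = 2.041×10^4 K.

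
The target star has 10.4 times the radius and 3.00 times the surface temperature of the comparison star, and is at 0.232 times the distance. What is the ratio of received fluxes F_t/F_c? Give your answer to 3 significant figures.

1.63×10^5

L_t/L_c = (R_t/R_c)²(T_t/T_c)⁴ = (10.4)² × (3.00)⁴ = 8761.
F_t/F_c = (L_t/L_c)/(d_t/d_c)² = 8761 / (0.232)² = 1.628×10^5.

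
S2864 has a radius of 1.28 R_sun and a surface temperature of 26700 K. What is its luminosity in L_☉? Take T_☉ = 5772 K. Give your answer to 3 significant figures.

L/L_☉ = (R/R_☉)² (T/T_☉)⁴ = (1.28)² × (26700/5772)⁴
       = 1.638 × (4.626)⁴ = 1.638 × 457.9 = 750.2.

750 L_☉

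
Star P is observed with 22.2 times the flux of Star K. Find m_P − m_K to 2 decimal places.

m_P − m_K = −2.5 log₁₀(F_P/F_K) = −2.5 log₁₀(22.2) = −2.5 × (1.346) = -3.366.

-3.37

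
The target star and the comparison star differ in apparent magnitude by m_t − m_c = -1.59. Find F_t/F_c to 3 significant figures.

4.33

F_t/F_c = 10^(−(m_t − m_c)/2.5) = 10^(1.59/2.5) = 10^0.636 = 4.325.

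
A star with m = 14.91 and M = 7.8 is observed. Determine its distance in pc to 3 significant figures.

m − M = 5 log₁₀(d/10 pc)
14.91 − (7.8) = 7.11 = 5 log₁₀(d/10)
d = 10 × 10^(7.11/5) = 10 × 10^1.422 = 264.2 pc.

264 pc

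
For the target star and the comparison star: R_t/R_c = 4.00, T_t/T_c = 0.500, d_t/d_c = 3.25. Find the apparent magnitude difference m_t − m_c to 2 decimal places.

L_t/L_c = (4.00)²(0.500)⁴ = 1.000.
F_t/F_c = (L_t/L_c)/(d_t/d_c)² = 1.000/10.56 = 0.09467.
m_t − m_c = −2.5 log₁₀(0.09467) = 2.56.

2.56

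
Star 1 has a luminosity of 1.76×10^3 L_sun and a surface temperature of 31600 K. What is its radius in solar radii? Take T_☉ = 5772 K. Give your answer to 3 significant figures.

1.40 solar radii

R/R_☉ = √(L/L_☉) / (T/T_☉)² = √(1.76×10^3) / (5.475)²
       = 41.95 / 29.97 = 1.400.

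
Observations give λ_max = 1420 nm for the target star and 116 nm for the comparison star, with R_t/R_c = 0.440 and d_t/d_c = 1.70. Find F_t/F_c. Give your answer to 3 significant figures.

2.98×10^-6

Wien's law: T_t/T_c = λ_c/λ_t = 116/1420 = 0.08169.
L_t/L_c = (R_t/R_c)²(T_t/T_c)⁴ = (0.440)²(0.08169)⁴ = 8.622×10^-6.
F_t/F_c = (L_t/L_c)/(d_t/d_c)² = 8.622×10^-6/(1.70)² = 2.983×10^-6.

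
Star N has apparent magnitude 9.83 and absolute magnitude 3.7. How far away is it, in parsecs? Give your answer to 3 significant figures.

168 pc

m − M = 5 log₁₀(d/10 pc)
9.83 − (3.7) = 6.13 = 5 log₁₀(d/10)
d = 10 × 10^(6.13/5) = 10 × 10^1.226 = 168.3 pc.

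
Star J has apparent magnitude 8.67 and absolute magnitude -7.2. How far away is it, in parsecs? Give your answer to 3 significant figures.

m − M = 5 log₁₀(d/10 pc)
8.67 − (-7.2) = 15.87 = 5 log₁₀(d/10)
d = 10 × 10^(15.87/5) = 10 × 10^3.174 = 1.493×10^4 pc.

1.49×10^4 pc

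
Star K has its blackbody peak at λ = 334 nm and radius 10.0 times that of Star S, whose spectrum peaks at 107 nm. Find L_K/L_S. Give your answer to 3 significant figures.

1.05

Wien's law gives T ∝ 1/λ_max, so T_K/T_S = λ_S/λ_K = 107/334 = 0.3204.
Then L ∝ R²T⁴ gives L_K/L_S = (10.0)² × (0.3204)⁴ = 100.0 × 0.01053 = 1.053.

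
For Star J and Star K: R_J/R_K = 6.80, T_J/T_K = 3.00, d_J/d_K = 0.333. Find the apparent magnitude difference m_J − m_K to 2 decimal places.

-11.32

L_J/L_K = (6.80)²(3.00)⁴ = 3745.
F_J/F_K = (L_J/L_K)/(d_J/d_K)² = 3745/0.1109 = 3.378×10^4.
m_J − m_K = −2.5 log₁₀(3.378×10^4) = -11.32.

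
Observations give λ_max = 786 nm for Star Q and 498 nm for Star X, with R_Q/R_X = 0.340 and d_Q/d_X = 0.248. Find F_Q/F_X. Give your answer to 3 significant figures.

0.303

Wien's law: T_Q/T_X = λ_X/λ_Q = 498/786 = 0.6336.
L_Q/L_X = (R_Q/R_X)²(T_Q/T_X)⁴ = (0.340)²(0.6336)⁴ = 0.01863.
F_Q/F_X = (L_Q/L_X)/(d_Q/d_X)² = 0.01863/(0.248)² = 0.3029.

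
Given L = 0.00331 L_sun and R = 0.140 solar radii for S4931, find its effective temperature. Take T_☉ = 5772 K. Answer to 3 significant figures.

T/T_☉ = (L/L_☉)^(1/4) / (R/R_☉)^(1/2)
T = 5772 × (0.00331)^(1/4) / √(0.140) = 5772 × 0.2399 / 0.3742 = 3700 K.

3.70×10^3 K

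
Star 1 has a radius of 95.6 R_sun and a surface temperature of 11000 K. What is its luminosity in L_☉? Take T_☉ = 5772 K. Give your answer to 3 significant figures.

1.21×10^5 L_☉

L/L_☉ = (R/R_☉)² (T/T_☉)⁴ = (95.6)² × (11000/5772)⁴
       = 9139 × (1.906)⁴ = 9139 × 13.19 = 1.206×10^5.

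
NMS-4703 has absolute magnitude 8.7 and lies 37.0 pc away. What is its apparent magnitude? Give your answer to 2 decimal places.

11.54

m = M + 5 log₁₀(d/10 pc) = 8.7 + 5 log₁₀(37.0/10)
  = 8.7 + 5 × 0.568 = 8.7 + 2.84 = 11.54.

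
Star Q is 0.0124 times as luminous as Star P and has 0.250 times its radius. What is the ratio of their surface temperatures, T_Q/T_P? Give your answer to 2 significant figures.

L ∝ R²T⁴ gives T ∝ (L/R²)^(1/4), so
T_Q/T_P = (0.0124 / 0.250²)^(1/4) = (0.1984)^(1/4) = 0.6674.

0.67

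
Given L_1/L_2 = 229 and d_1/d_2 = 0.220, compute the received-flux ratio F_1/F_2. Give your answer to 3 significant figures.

4.73×10^3

F = L/(4πd²), so F_1/F_2 = (L_1/L_2) / (d_1/d_2)²
= 229 / (0.220)² = 229 / 0.04840 = 4731.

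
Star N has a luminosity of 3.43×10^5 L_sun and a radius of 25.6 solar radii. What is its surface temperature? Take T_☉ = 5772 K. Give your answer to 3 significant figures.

T/T_☉ = (L/L_☉)^(1/4) / (R/R_☉)^(1/2)
T = 5772 × (3.43×10^5)^(1/4) / √(25.6) = 5772 × 24.20 / 5.060 = 2.761×10^4 K.

2.76×10^4 K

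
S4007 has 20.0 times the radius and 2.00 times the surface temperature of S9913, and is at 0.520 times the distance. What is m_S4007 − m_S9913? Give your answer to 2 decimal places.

L_S4007/L_S9913 = (20.0)²(2.00)⁴ = 6400.
F_S4007/F_S9913 = (L_S4007/L_S9913)/(d_S4007/d_S9913)² = 6400/0.2704 = 2.367×10^4.
m_S4007 − m_S9913 = −2.5 log₁₀(2.367×10^4) = -10.94.

-10.94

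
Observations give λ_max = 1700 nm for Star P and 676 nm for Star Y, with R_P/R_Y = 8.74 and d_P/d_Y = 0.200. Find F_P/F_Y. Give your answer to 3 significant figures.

47.7

Wien's law: T_P/T_Y = λ_Y/λ_P = 676/1700 = 0.3976.
L_P/L_Y = (R_P/R_Y)²(T_P/T_Y)⁴ = (8.74)²(0.3976)⁴ = 1.910.
F_P/F_Y = (L_P/L_Y)/(d_P/d_Y)² = 1.910/(0.200)² = 47.75.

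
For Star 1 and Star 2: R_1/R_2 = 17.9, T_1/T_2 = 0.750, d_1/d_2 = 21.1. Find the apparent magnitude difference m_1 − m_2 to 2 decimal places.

L_1/L_2 = (17.9)²(0.750)⁴ = 101.4.
F_1/F_2 = (L_1/L_2)/(d_1/d_2)² = 101.4/445.2 = 0.2277.
m_1 − m_2 = −2.5 log₁₀(0.2277) = 1.61.

1.61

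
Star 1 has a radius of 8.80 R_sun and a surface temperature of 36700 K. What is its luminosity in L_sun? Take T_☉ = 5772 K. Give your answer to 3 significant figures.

1.27×10^5 L_sun

L/L_☉ = (R/R_☉)² (T/T_☉)⁴ = (8.80)² × (36700/5772)⁴
       = 77.44 × (6.358)⁴ = 77.44 × 1634 = 1.266×10^5.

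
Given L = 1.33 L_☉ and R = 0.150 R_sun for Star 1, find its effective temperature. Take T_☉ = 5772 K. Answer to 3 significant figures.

T/T_☉ = (L/L_☉)^(1/4) / (R/R_☉)^(1/2)
T = 5772 × (1.33)^(1/4) / √(0.150) = 5772 × 1.074 / 0.3873 = 1.600×10^4 K.

1.60×10^4 K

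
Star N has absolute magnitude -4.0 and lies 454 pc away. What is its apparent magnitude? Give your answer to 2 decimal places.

m = M + 5 log₁₀(d/10 pc) = -4.0 + 5 log₁₀(454/10)
  = -4.0 + 5 × 1.657 = -4.0 + 8.29 = 4.29.

4.29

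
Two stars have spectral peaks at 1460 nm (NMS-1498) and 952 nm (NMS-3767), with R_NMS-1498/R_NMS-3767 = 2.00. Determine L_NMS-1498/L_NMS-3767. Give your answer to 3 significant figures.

Wien's law gives T ∝ 1/λ_max, so T_NMS-1498/T_NMS-3767 = λ_NMS-3767/λ_NMS-1498 = 952/1460 = 0.6521.
Then L ∝ R²T⁴ gives L_NMS-1498/L_NMS-3767 = (2.00)² × (0.6521)⁴ = 4.000 × 0.1808 = 0.7231.

0.723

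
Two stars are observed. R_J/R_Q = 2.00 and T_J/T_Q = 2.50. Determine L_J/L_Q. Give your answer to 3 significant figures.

From the Stefan–Boltzmann law, L ∝ R²T⁴, so
L_J/L_Q = (R_J/R_Q)² (T_J/T_Q)⁴ = (2.00)² × (2.50)⁴ = 4.000 × 39.06 = 156.2.

156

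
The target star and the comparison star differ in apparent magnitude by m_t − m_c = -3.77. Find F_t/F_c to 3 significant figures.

F_t/F_c = 10^(−(m_t − m_c)/2.5) = 10^(3.77/2.5) = 10^1.508 = 32.21.

32.2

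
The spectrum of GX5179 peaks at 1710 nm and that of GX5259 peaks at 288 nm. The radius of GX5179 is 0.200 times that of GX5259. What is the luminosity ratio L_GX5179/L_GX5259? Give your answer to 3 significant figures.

3.22×10^-5

Wien's law gives T ∝ 1/λ_max, so T_GX5179/T_GX5259 = λ_GX5259/λ_GX5179 = 288/1710 = 0.1684.
Then L ∝ R²T⁴ gives L_GX5179/L_GX5259 = (0.200)² × (0.1684)⁴ = 0.04000 × 8.046×10^-4 = 3.218×10^-5.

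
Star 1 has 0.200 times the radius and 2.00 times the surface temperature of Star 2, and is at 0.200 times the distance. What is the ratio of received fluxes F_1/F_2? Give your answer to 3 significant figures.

L_1/L_2 = (R_1/R_2)²(T_1/T_2)⁴ = (0.200)² × (2.00)⁴ = 0.6400.
F_1/F_2 = (L_1/L_2)/(d_1/d_2)² = 0.6400 / (0.200)² = 16.00.

16.0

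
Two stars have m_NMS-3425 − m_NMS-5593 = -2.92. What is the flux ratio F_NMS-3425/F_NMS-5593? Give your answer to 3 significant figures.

14.7

F_NMS-3425/F_NMS-5593 = 10^(−(m_NMS-3425 − m_NMS-5593)/2.5) = 10^(2.92/2.5) = 10^1.168 = 14.72.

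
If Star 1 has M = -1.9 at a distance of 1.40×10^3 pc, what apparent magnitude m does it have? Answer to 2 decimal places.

8.83

m = M + 5 log₁₀(d/10 pc) = -1.9 + 5 log₁₀(1.40×10^3/10)
  = -1.9 + 5 × 2.146 = -1.9 + 10.73 = 8.83.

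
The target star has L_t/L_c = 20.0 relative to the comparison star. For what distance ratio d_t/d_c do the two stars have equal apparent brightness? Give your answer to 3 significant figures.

Equal flux requires L_t/d_t² = L_c/d_c², so d_t/d_c = √(L_t/L_c)
= √(20.0) = 4.472.

4.47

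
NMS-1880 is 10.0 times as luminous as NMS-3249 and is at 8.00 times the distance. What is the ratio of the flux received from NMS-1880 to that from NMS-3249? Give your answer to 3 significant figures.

F = L/(4πd²), so F_NMS-1880/F_NMS-3249 = (L_NMS-1880/L_NMS-3249) / (d_NMS-1880/d_NMS-3249)²
= 10.0 / (8.00)² = 10.0 / 64.00 = 0.1562.

0.156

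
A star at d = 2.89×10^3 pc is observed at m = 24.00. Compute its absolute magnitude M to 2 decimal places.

11.70

M = m − 5 log₁₀(d/10 pc) = 24.00 − 5 log₁₀(2.89×10^3/10)
  = 24.00 − 5 × 2.461 = 24.00 − 12.30 = 11.70.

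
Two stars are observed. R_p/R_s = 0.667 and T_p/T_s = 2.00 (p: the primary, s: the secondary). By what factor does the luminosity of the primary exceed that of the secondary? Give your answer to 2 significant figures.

7.1

From the Stefan–Boltzmann law, L ∝ R²T⁴, so
L_p/L_s = (R_p/R_s)² (T_p/T_s)⁴ = (0.667)² × (2.00)⁴ = 0.4449 × 16.00 = 7.118.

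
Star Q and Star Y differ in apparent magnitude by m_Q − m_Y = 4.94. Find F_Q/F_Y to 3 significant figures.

F_Q/F_Y = 10^(−(m_Q − m_Y)/2.5) = 10^(-4.94/2.5) = 10^-1.976 = 0.01057.

0.0106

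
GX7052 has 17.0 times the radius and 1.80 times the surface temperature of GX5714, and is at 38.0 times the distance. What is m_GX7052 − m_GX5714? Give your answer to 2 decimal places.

-0.81

L_GX7052/L_GX5714 = (17.0)²(1.80)⁴ = 3034.
F_GX7052/F_GX5714 = (L_GX7052/L_GX5714)/(d_GX7052/d_GX5714)² = 3034/1444 = 2.101.
m_GX7052 − m_GX5714 = −2.5 log₁₀(2.101) = -0.81.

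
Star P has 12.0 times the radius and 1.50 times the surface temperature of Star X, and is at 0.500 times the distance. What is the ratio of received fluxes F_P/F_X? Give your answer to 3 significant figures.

L_P/L_X = (R_P/R_X)²(T_P/T_X)⁴ = (12.0)² × (1.50)⁴ = 729.0.
F_P/F_X = (L_P/L_X)/(d_P/d_X)² = 729.0 / (0.500)² = 2916.

2.92×10^3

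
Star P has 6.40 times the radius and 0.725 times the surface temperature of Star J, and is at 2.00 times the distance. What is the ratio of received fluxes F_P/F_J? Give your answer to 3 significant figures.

2.83

L_P/L_J = (R_P/R_J)²(T_P/T_J)⁴ = (6.40)² × (0.725)⁴ = 11.32.
F_P/F_J = (L_P/L_J)/(d_P/d_J)² = 11.32 / (2.00)² = 2.829.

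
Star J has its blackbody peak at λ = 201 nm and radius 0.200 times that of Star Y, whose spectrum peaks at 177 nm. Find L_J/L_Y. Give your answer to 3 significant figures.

Wien's law gives T ∝ 1/λ_max, so T_J/T_Y = λ_Y/λ_J = 177/201 = 0.8806.
Then L ∝ R²T⁴ gives L_J/L_Y = (0.200)² × (0.8806)⁴ = 0.04000 × 0.6013 = 0.02405.

0.0241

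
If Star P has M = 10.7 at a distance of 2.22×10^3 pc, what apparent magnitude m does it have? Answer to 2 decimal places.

22.43

m = M + 5 log₁₀(d/10 pc) = 10.7 + 5 log₁₀(2.22×10^3/10)
  = 10.7 + 5 × 2.346 = 10.7 + 11.73 = 22.43.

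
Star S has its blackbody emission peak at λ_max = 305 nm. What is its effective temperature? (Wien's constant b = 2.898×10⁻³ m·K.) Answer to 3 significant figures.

T = b/λ_max = 2.898×10⁻³ / (305×10⁻⁹) = 9502 K.

9.50×10^3 K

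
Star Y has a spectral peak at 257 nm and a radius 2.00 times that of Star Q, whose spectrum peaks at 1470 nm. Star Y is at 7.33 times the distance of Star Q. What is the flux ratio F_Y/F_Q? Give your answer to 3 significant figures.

Wien's law: T_Y/T_Q = λ_Q/λ_Y = 1470/257 = 5.720.
L_Y/L_Q = (R_Y/R_Q)²(T_Y/T_Q)⁴ = (2.00)²(5.720)⁴ = 4282.
F_Y/F_Q = (L_Y/L_Q)/(d_Y/d_Q)² = 4282/(7.33)² = 79.69.

79.7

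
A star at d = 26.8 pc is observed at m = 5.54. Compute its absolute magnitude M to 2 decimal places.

M = m − 5 log₁₀(d/10 pc) = 5.54 − 5 log₁₀(26.8/10)
  = 5.54 − 5 × 0.428 = 5.54 − 2.14 = 3.40.

3.40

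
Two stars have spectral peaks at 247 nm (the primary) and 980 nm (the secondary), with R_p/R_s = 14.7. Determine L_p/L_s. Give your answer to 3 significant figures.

Wien's law gives T ∝ 1/λ_max, so T_p/T_s = λ_s/λ_p = 980/247 = 3.968.
Then L ∝ R²T⁴ gives L_p/L_s = (14.7)² × (3.968)⁴ = 216.1 × 247.8 = 5.355×10^4.

5.35×10^4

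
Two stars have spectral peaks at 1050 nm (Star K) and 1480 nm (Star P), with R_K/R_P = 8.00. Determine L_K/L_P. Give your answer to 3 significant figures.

Wien's law gives T ∝ 1/λ_max, so T_K/T_P = λ_P/λ_K = 1480/1050 = 1.410.
Then L ∝ R²T⁴ gives L_K/L_P = (8.00)² × (1.410)⁴ = 64.00 × 3.947 = 252.6.

253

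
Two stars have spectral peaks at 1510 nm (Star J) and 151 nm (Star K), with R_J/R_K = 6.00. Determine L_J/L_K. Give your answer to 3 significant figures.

0.00360

Wien's law gives T ∝ 1/λ_max, so T_J/T_K = λ_K/λ_J = 151/1510 = 0.1000.
Then L ∝ R²T⁴ gives L_J/L_K = (6.00)² × (0.1000)⁴ = 36.00 × 1.000×10^-4 = 0.003600.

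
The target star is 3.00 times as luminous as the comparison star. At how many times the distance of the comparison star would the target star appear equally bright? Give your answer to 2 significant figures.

1.7

Equal flux requires L_t/d_t² = L_c/d_c², so d_t/d_c = √(L_t/L_c)
= √(3.00) = 1.732.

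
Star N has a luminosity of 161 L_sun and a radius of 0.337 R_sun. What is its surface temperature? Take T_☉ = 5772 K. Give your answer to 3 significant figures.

T/T_☉ = (L/L_☉)^(1/4) / (R/R_☉)^(1/2)
T = 5772 × (161)^(1/4) / √(0.337) = 5772 × 3.562 / 0.5805 = 3.542×10^4 K.

3.54×10^4 K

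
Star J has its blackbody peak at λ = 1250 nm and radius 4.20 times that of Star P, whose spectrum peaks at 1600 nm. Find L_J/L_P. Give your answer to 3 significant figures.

47.4

Wien's law gives T ∝ 1/λ_max, so T_J/T_P = λ_P/λ_J = 1600/1250 = 1.280.
Then L ∝ R²T⁴ gives L_J/L_P = (4.20)² × (1.280)⁴ = 17.64 × 2.684 = 47.35.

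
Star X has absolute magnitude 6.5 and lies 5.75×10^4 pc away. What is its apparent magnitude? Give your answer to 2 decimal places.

m = M + 5 log₁₀(d/10 pc) = 6.5 + 5 log₁₀(5.75×10^4/10)
  = 6.5 + 5 × 3.760 = 6.5 + 18.80 = 25.30.

25.30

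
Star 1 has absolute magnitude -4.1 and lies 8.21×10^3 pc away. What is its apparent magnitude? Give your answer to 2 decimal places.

m = M + 5 log₁₀(d/10 pc) = -4.1 + 5 log₁₀(8.21×10^3/10)
  = -4.1 + 5 × 2.914 = -4.1 + 14.57 = 10.47.

10.47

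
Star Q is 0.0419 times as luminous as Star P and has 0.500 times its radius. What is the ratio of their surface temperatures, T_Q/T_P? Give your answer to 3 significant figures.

0.640

L ∝ R²T⁴ gives T ∝ (L/R²)^(1/4), so
T_Q/T_P = (0.0419 / 0.500²)^(1/4) = (0.1676)^(1/4) = 0.6398.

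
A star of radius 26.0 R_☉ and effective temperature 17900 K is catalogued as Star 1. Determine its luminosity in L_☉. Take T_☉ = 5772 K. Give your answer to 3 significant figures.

6.25×10^4 L_☉

L/L_☉ = (R/R_☉)² (T/T_☉)⁴ = (26.0)² × (17900/5772)⁴
       = 676.0 × (3.101)⁴ = 676.0 × 92.49 = 6.252×10^4.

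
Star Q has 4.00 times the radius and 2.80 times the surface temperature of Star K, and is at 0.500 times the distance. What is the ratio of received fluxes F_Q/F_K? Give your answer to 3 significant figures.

3.93×10^3

L_Q/L_K = (R_Q/R_K)²(T_Q/T_K)⁴ = (4.00)² × (2.80)⁴ = 983.4.
F_Q/F_K = (L_Q/L_K)/(d_Q/d_K)² = 983.4 / (0.500)² = 3934.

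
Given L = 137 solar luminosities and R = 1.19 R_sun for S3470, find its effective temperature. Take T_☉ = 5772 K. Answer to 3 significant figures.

T/T_☉ = (L/L_☉)^(1/4) / (R/R_☉)^(1/2)
T = 5772 × (137)^(1/4) / √(1.19) = 5772 × 3.421 / 1.091 = 1.810×10^4 K.

1.81×10^4 K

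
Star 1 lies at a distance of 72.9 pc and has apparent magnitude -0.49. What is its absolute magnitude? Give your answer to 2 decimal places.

M = m − 5 log₁₀(d/10 pc) = -0.49 − 5 log₁₀(72.9/10)
  = -0.49 − 5 × 0.863 = -0.49 − 4.31 = -4.80.

-4.80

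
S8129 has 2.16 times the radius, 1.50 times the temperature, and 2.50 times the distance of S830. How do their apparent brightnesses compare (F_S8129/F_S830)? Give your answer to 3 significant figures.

3.78

L_S8129/L_S830 = (R_S8129/R_S830)²(T_S8129/T_S830)⁴ = (2.16)² × (1.50)⁴ = 23.62.
F_S8129/F_S830 = (L_S8129/L_S830)/(d_S8129/d_S830)² = 23.62 / (2.50)² = 3.779.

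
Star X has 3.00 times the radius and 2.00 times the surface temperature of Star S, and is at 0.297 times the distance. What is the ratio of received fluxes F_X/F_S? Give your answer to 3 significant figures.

L_X/L_S = (R_X/R_S)²(T_X/T_S)⁴ = (3.00)² × (2.00)⁴ = 144.0.
F_X/F_S = (L_X/L_S)/(d_X/d_S)² = 144.0 / (0.297)² = 1632.

1.63×10^3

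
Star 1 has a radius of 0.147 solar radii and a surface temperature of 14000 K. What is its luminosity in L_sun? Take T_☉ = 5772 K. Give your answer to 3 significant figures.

0.748 L_sun

L/L_☉ = (R/R_☉)² (T/T_☉)⁴ = (0.147)² × (14000/5772)⁴
       = 0.02161 × (2.426)⁴ = 0.02161 × 34.61 = 0.7479.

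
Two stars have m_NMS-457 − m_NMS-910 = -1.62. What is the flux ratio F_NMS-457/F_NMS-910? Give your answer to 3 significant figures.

F_NMS-457/F_NMS-910 = 10^(−(m_NMS-457 − m_NMS-910)/2.5) = 10^(1.62/2.5) = 10^0.648 = 4.446.

4.45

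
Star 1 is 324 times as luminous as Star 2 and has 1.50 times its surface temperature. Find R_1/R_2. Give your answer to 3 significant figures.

8.00

L ∝ R²T⁴ gives R ∝ √L / T², so
R_1/R_2 = √(324) / (1.50)² = 18.00 / 2.250 = 8.000.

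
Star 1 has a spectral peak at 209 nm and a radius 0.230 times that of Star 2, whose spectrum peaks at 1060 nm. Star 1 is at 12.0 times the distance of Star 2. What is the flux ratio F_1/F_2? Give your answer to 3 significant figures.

0.243

Wien's law: T_1/T_2 = λ_2/λ_1 = 1060/209 = 5.072.
L_1/L_2 = (R_1/R_2)²(T_1/T_2)⁴ = (0.230)²(5.072)⁴ = 35.00.
F_1/F_2 = (L_1/L_2)/(d_1/d_2)² = 35.00/(12.0)² = 0.2431.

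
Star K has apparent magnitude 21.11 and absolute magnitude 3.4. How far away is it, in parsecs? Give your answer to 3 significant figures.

3.48×10^4 pc

m − M = 5 log₁₀(d/10 pc)
21.11 − (3.4) = 17.71 = 5 log₁₀(d/10)
d = 10 × 10^(17.71/5) = 10 × 10^3.542 = 3.483×10^4 pc.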